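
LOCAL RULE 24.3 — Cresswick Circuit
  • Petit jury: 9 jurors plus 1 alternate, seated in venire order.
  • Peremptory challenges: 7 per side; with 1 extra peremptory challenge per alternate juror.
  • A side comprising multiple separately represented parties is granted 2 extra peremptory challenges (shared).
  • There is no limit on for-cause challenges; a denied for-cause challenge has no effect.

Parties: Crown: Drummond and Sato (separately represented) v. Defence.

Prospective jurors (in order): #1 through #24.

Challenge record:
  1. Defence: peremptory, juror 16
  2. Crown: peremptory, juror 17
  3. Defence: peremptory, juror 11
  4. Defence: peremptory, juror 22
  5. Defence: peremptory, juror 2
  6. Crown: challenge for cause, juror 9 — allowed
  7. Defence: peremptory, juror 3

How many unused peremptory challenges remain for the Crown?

9

Crown allotment: 7 base + 1 × 1 alternate + 2 multi-party = 10.
Crown peremptories used: #17 — 1 (the for-cause on #9 doesn't count).
Remaining: 10 − 1 = 9.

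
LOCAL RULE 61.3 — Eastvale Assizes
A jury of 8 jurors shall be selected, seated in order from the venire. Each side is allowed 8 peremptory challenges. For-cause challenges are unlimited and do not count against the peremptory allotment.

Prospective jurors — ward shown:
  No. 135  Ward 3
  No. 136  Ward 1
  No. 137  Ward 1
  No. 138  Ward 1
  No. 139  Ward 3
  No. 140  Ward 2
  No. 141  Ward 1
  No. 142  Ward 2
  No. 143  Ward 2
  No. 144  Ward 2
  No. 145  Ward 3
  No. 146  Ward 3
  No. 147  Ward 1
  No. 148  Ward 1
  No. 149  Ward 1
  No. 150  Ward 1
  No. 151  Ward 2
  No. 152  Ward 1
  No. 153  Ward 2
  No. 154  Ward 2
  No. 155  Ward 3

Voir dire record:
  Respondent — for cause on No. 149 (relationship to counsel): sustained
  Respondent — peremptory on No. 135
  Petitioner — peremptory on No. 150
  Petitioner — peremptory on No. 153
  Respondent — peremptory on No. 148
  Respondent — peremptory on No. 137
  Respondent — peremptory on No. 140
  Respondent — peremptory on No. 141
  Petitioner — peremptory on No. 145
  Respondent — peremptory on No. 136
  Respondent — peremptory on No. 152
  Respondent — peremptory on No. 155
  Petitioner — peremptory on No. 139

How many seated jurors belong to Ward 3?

1

Removed: #135, #136, #137, #139, #140, #141, #145, #148, #149, #150, #152, #153, #155.
Seated jurors 1–8: #138, #142, #143, #144, #146, #147, #151, #154.
Of those, in Ward 3: #146 → 1.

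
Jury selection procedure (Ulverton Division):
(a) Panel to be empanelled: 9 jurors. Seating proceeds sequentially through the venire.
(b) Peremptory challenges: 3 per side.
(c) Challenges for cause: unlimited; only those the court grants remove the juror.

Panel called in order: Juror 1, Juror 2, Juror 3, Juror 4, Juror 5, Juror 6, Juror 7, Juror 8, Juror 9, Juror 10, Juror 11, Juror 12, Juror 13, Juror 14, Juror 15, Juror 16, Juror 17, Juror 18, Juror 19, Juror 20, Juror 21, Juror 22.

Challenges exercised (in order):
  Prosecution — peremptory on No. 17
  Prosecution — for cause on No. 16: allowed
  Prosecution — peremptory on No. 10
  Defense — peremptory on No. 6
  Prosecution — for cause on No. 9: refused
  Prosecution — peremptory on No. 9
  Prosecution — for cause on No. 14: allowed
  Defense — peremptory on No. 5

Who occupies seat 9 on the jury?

Removed: #5, #6, #9, #10, #14, #16, #17.
Filling seats in venire order through position 9: #1, #2, #3, #4, #7, #8, #11, #12, #13.
So seat 9 is #13.

13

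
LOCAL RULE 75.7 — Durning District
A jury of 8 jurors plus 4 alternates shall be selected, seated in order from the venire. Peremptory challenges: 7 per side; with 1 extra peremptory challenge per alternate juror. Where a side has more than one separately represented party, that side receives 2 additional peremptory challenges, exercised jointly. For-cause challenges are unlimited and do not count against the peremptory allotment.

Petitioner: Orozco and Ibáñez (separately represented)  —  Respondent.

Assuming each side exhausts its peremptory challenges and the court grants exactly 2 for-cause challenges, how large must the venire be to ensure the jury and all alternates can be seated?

Seats to fill: 8 + 4 alternates = 12.
Peremptories — Petitioner: 7 + 1×4 + 2 = 13; Respondent: 7 + 1×4 = 11; total 24.
For-cause removals: 2.
Minimum venire: 12 + 24 + 2 = 38.

38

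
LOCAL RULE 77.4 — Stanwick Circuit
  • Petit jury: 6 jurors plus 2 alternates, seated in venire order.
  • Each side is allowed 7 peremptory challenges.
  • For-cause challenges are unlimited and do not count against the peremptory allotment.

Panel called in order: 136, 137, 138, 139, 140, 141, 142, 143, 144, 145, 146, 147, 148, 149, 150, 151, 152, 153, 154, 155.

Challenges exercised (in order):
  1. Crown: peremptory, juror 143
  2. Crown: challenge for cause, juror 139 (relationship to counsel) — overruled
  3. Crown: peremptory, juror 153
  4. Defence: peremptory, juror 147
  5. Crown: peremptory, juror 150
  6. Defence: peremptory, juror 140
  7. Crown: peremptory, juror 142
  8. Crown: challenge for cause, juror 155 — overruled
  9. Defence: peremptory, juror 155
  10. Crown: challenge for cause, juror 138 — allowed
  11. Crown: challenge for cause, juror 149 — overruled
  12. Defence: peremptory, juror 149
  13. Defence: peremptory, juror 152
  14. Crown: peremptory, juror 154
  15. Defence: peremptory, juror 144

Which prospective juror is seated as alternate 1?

Removed: #138, #140, #142, #143, #144, #147, #149, #150, #152, #153, #154, #155. (#139 stays — for-cause denied.)
Seating in order: seats 1–6 → #136, #137, #139, #141, #145, #146; alternates → #148, #151.
So alternate 1 is #148.

148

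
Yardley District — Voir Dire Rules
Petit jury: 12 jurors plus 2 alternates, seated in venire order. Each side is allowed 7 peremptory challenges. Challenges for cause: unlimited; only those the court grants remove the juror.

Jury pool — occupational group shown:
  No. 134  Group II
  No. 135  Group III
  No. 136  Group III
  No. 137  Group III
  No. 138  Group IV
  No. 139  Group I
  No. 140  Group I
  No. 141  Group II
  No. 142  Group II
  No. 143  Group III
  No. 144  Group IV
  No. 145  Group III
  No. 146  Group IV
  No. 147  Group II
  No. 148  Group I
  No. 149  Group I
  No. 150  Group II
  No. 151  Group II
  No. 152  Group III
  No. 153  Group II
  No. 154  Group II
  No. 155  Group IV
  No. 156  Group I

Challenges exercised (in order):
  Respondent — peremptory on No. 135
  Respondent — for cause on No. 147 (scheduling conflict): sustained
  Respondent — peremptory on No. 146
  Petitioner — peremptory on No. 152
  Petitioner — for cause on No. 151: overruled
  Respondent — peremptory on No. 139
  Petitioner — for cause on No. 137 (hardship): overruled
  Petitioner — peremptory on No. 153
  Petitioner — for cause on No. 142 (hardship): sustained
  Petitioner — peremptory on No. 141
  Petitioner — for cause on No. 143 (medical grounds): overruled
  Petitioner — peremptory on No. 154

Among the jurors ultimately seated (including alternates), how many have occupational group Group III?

Removed: #135, #139, #141, #142, #146, #147, #152, #153, #154.
Seated (14 incl. alternates): #134, #136, #137, #138, #140, #143, #144, #145, #148, #149, #150, #151, #155, #156.
Of those, in Group III: #136, #137, #143, #145 → 4.

4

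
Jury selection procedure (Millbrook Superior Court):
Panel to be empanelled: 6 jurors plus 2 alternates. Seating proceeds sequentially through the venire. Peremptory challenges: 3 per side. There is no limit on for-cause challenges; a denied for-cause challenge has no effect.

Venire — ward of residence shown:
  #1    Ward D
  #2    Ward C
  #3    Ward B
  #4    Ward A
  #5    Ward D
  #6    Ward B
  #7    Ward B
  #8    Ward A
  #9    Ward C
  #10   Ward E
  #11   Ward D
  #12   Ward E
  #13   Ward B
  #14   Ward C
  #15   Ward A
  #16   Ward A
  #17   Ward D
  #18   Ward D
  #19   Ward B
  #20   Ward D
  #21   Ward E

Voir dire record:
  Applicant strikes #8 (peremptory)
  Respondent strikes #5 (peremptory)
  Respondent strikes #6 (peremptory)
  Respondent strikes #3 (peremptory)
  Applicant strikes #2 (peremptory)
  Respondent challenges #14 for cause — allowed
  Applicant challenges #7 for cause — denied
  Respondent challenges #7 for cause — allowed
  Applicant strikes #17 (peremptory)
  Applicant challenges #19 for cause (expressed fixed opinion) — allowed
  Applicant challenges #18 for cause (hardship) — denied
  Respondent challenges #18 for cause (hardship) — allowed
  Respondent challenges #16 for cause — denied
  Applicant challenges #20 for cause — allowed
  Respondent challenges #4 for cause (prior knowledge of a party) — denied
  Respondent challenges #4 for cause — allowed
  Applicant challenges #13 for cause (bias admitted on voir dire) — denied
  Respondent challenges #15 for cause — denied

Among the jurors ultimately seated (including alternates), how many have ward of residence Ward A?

2

Removed: #2, #3, #4, #5, #6, #7, #8, #14, #17, #18, #19, #20.
Seated (8 incl. alternates): #1, #9, #10, #11, #12, #13, #15, #16.
Of those, in Ward A: #15, #16 → 2.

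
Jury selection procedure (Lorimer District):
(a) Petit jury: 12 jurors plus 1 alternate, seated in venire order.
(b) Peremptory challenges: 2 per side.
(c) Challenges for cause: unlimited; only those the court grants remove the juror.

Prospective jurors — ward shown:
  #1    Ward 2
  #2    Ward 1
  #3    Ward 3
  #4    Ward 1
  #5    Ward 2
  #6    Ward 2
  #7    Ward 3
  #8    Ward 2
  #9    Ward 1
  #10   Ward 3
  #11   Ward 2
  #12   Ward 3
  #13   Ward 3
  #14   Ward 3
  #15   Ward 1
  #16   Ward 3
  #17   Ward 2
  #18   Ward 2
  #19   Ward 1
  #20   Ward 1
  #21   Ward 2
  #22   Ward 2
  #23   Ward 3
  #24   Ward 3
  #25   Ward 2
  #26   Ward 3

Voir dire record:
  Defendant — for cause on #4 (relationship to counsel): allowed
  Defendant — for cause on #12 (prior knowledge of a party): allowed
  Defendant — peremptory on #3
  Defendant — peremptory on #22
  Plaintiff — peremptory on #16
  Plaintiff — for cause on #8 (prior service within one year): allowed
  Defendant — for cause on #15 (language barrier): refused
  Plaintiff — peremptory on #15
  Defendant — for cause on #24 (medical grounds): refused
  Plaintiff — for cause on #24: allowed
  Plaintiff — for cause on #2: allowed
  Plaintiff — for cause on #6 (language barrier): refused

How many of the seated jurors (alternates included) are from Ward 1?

3

Removed: #2, #3, #4, #8, #12, #15, #16, #22, #24.
Seated (13 incl. alternates): #1, #5, #6, #7, #9, #10, #11, #13, #14, #17, #18, #19, #20.
Of those, in Ward 1: #9, #19, #20 → 3.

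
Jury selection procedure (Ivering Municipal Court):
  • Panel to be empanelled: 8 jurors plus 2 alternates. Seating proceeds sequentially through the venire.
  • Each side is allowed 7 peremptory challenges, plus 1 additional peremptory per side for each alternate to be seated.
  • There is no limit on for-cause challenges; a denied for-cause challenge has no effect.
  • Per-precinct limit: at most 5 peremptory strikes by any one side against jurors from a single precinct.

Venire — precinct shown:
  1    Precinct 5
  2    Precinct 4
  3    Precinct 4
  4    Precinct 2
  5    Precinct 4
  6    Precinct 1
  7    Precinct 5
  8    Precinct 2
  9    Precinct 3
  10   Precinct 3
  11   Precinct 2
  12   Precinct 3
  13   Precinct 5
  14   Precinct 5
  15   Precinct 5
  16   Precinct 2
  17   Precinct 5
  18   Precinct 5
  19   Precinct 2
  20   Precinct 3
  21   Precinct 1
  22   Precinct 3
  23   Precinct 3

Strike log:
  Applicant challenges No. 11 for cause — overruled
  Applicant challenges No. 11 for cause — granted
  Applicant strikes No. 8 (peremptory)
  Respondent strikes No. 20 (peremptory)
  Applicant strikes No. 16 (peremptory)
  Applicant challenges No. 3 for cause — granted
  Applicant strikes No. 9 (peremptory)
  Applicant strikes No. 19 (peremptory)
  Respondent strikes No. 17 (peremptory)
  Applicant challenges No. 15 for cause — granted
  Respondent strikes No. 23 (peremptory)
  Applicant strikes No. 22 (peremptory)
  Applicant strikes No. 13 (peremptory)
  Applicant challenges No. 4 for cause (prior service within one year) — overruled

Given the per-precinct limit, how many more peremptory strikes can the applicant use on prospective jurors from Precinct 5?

3

Applicant peremptories so far: #8, #16, #9, #19, #22, #13 — 6 of 9 used, 3 left overall.
Against Precinct 5: #13 — 1 used; per-precinct cap 5 leaves 4.
Binding limit: min(3, 4) = 3.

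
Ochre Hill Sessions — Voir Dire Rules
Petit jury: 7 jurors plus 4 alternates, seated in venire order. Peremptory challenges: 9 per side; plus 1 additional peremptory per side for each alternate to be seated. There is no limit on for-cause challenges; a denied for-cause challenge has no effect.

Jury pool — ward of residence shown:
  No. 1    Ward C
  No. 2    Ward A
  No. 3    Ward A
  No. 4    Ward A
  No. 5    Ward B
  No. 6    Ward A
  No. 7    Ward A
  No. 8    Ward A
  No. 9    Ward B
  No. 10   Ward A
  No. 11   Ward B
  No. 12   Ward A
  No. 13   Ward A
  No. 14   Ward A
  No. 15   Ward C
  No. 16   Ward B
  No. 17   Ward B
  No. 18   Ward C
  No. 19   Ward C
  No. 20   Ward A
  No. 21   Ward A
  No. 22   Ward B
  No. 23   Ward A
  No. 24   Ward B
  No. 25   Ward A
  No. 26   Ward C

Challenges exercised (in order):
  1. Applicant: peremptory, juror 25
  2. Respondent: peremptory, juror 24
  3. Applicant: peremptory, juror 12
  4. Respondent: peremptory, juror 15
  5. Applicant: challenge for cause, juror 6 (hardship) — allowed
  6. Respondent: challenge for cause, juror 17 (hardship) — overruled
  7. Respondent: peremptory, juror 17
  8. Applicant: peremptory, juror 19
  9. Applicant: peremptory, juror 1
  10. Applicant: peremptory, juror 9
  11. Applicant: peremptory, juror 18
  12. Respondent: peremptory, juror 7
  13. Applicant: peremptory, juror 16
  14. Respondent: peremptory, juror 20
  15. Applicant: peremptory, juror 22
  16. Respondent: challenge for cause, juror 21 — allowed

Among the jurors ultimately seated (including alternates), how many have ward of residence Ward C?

1

Removed: #1, #6, #7, #9, #12, #15, #16, #17, #18, #19, #20, #21, #22, #24, #25.
Seated (11 incl. alternates): #2, #3, #4, #5, #8, #10, #11, #13, #14, #23, #26.
Of those, in Ward C: #26 → 1.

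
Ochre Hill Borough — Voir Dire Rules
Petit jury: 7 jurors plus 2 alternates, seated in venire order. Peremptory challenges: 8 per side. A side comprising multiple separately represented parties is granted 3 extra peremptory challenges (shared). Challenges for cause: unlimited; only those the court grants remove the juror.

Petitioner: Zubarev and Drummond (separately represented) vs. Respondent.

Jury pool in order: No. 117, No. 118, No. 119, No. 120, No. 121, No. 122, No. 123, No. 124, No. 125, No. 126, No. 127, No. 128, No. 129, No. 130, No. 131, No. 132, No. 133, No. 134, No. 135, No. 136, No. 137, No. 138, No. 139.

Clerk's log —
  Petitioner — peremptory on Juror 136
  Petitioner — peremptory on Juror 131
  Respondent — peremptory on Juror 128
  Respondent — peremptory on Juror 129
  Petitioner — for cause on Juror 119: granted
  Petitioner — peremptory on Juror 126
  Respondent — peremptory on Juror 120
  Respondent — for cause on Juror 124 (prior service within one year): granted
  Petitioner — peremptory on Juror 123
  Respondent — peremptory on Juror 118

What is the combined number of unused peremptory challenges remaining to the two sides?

Petitioner allotment: 8 base + 3 multi-party = 11. Respondent allotment: 8.
Petitioner peremptories used: #136, #131, #126, #123 — 4 (the for-cause on #119 doesn't count).
Respondent peremptories used: #128, #129, #120, #118 — 4 (the for-cause on #124 doesn't count).
Remaining: (11 − 4) + (8 − 4) = 11.

11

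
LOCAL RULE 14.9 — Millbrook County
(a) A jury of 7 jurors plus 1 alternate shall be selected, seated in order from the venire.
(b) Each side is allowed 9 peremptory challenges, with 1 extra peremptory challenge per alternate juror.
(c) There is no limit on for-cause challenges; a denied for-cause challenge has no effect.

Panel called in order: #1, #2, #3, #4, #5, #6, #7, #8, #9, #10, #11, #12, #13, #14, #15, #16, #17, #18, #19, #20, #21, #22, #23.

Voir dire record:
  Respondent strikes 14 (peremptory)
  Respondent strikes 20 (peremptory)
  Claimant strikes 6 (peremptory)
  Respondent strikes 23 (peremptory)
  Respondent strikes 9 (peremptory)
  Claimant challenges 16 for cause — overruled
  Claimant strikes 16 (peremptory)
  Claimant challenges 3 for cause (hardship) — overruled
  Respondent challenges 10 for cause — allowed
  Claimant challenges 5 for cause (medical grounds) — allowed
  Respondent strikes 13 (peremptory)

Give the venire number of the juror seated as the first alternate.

Removed: #5, #6, #9, #10, #13, #14, #16, #20, #23. (#3 stays — for-cause denied.)
Seating in order: seats 1–7 → #1, #2, #3, #4, #7, #8, #11; alternates → #12.
So alternate 1 is #12.

12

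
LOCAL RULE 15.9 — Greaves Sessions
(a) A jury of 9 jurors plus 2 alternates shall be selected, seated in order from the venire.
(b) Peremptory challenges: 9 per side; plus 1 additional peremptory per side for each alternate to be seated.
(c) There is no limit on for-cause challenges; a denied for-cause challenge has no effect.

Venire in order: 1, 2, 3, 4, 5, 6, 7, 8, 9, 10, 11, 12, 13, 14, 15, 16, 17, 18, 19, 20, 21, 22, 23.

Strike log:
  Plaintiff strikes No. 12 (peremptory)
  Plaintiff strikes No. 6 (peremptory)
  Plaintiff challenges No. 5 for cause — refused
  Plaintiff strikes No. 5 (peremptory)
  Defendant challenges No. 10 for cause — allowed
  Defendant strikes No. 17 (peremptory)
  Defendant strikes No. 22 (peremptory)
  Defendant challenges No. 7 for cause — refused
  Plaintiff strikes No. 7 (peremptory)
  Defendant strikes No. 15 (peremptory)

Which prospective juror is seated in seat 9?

14

Removed: #5, #6, #7, #10, #12, #15, #17, #22.
Filling seats in venire order through position 9: #1, #2, #3, #4, #8, #9, #11, #13, #14.
So seat 9 is #14.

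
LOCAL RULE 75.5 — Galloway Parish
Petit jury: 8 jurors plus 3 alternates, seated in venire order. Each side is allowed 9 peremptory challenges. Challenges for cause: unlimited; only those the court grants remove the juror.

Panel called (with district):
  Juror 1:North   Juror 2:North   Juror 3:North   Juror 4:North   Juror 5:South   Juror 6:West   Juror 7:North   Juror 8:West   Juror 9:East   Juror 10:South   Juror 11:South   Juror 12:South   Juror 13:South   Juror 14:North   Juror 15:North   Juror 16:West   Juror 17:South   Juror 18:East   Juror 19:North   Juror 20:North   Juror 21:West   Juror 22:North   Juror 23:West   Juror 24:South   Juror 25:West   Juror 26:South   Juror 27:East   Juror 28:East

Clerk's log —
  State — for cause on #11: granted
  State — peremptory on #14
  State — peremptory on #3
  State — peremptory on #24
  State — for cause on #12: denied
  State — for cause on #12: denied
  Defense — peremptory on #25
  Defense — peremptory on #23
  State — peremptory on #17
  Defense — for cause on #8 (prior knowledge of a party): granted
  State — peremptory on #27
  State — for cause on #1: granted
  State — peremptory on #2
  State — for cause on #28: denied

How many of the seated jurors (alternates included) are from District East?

2

Removed: #1, #2, #3, #8, #11, #14, #17, #23, #24, #25, #27.
Seated (11 incl. alternates): #4, #5, #6, #7, #9, #10, #12, #13, #15, #16, #18.
Of those, in District East: #9, #18 → 2.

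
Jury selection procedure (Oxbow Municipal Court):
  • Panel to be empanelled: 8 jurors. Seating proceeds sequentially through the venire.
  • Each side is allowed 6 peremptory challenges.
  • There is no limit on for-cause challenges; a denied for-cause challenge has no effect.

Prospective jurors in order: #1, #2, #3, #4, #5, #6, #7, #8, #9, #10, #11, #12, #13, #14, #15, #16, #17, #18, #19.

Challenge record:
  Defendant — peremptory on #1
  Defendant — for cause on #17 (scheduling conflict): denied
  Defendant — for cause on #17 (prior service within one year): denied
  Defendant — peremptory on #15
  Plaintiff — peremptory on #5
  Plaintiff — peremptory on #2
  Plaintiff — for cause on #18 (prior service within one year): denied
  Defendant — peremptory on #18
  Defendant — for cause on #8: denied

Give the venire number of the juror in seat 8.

11

Removed: #1, #2, #5, #15, #18. (#8, #17 stay — for-cause denied.)
Seating in order: seats 1–8 → #3, #4, #6, #7, #8, #9, #10, #11.
So seat 8 is #11.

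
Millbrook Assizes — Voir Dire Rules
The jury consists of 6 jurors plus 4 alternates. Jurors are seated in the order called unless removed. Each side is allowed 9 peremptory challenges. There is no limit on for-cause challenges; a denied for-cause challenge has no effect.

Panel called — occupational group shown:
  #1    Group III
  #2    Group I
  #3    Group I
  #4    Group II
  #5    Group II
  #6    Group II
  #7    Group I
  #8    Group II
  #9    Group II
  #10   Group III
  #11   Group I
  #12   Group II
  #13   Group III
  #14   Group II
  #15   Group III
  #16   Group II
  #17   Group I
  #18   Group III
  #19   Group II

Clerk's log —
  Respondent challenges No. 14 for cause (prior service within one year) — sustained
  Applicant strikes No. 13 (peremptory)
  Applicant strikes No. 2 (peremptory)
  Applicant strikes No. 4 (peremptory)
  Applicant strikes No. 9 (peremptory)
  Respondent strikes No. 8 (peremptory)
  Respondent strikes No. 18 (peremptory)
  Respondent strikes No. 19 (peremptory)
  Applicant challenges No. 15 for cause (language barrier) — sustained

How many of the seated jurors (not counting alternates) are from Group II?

Removed: #2, #4, #8, #9, #13, #14, #15, #18, #19.
Seated jurors 1–6: #1, #3, #5, #6, #7, #10 (alternates #11, #12, #16, #17 not counted).
Of those, in Group II: #5, #6 → 2.

2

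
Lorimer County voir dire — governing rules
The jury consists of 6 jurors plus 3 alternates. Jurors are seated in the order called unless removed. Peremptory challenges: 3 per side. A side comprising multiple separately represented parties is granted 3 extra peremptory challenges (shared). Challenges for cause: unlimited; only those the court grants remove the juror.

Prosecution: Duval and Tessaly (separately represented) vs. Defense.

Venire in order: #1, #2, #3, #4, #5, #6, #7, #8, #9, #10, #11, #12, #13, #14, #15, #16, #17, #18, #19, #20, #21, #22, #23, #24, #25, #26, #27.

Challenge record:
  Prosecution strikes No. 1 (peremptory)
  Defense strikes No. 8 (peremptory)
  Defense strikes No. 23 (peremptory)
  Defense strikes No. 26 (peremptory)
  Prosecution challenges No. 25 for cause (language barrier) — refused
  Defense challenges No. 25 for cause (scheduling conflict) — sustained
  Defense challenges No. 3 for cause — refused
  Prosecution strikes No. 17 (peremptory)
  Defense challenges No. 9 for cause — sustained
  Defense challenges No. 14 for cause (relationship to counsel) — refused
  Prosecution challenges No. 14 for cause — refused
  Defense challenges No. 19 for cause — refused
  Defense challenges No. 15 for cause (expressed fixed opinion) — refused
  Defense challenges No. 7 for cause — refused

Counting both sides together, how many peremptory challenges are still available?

Prosecution allotment: 3 base + 3 multi-party = 6. Defense allotment: 3.
Prosecution peremptories used: #1, #17 — 2 (for-cause on #25, #14 don't count).
Defense peremptories used: #8, #23, #26 — 3 (for-cause on #25, #3, #9, #14, #19, #15, #7 don't count).
Remaining: (6 − 2) + (3 − 3) = 4.

4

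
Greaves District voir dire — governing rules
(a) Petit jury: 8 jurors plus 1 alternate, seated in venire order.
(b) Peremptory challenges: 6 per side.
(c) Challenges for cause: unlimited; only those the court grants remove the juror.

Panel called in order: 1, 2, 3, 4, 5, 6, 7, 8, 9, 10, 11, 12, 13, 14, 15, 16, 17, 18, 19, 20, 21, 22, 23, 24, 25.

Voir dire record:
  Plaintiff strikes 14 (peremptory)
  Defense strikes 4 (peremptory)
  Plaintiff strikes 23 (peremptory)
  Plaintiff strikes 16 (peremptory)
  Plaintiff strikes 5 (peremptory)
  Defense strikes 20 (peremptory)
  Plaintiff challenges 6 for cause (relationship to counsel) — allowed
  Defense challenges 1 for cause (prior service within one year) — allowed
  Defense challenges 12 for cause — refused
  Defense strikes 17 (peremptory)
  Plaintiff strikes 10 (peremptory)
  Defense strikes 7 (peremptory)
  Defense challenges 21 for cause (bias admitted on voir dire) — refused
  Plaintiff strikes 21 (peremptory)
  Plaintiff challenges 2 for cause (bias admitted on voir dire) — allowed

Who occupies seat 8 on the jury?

18

Removed: #1, #2, #4, #5, #6, #7, #10, #14, #16, #17, #20, #21, #23. (#12 stays — for-cause denied.)
Seating in order: seats 1–8 → #3, #8, #9, #11, #12, #13, #15, #18; alternates → #19.
So seat 8 is #18.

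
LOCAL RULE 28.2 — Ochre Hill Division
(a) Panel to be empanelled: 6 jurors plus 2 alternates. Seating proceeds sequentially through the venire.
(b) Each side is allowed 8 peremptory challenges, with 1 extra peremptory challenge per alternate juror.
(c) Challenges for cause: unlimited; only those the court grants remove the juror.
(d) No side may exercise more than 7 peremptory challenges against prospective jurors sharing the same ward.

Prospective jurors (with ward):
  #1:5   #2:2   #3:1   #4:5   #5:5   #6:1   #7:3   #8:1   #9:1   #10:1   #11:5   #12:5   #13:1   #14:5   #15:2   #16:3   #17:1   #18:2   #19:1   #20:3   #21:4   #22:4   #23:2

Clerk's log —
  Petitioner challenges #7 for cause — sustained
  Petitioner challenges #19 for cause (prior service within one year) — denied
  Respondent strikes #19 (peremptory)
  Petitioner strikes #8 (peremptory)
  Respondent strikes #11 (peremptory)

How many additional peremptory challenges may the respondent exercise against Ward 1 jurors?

6

Respondent peremptories so far: #19, #11 — 2 of 10 used, 8 left overall.
Against Ward 1: #19 — 1 used; per-ward cap 7 leaves 6.
Binding limit: min(8, 6) = 6.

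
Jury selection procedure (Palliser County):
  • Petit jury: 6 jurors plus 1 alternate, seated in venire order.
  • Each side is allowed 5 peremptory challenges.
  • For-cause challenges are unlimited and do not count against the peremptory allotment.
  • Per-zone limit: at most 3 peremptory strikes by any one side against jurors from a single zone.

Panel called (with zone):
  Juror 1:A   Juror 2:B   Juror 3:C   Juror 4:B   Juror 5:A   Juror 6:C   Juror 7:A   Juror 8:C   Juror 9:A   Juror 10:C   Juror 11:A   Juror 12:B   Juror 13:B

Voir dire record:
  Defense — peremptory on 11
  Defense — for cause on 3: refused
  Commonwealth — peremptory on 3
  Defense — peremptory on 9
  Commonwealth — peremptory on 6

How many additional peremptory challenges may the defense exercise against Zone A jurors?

Defense peremptories so far: #11, #9 — 2 of 5 used, 3 left overall.
Against Zone A: #11, #9 — 2 used; per-zone cap 3 leaves 1.
Binding limit: min(3, 1) = 1.

1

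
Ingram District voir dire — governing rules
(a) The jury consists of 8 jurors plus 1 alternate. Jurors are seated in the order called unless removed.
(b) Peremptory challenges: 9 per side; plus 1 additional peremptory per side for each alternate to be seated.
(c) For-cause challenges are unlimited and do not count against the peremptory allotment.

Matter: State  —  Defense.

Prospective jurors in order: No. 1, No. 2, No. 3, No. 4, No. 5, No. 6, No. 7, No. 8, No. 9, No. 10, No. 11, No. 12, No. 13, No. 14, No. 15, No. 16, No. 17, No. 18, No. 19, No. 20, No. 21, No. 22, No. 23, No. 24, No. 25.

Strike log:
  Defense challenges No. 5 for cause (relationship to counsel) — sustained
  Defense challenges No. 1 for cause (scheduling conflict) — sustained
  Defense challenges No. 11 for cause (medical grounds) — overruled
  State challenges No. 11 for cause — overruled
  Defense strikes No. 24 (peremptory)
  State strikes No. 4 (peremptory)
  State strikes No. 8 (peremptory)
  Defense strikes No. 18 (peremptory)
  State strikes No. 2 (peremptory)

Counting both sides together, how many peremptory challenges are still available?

15

State allotment: 9 base + 1 × 1 alternate = 10. Defense allotment: 9 base + 1 × 1 alternate = 10.
State peremptories used: #4, #8, #2 — 3 (the for-cause on #11 doesn't count).
Defense peremptories used: #24, #18 — 2 (for-cause on #5, #1, #11 don't count).
Remaining: (10 − 3) + (10 − 2) = 15.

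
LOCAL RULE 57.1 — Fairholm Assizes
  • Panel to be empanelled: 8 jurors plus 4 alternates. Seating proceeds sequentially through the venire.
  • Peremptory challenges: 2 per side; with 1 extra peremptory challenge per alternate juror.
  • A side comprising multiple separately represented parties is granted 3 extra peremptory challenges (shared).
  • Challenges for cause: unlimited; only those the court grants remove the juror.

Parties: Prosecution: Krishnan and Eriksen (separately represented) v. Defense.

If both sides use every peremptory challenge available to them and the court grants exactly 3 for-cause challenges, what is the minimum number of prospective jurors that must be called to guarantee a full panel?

30

Seats to fill: 8 + 4 alternates = 12.
Peremptories — Prosecution: 2 + 1×4 + 3 = 9; Defense: 2 + 1×4 = 6; total 15.
For-cause removals: 3.
Minimum venire: 12 + 15 + 3 = 30.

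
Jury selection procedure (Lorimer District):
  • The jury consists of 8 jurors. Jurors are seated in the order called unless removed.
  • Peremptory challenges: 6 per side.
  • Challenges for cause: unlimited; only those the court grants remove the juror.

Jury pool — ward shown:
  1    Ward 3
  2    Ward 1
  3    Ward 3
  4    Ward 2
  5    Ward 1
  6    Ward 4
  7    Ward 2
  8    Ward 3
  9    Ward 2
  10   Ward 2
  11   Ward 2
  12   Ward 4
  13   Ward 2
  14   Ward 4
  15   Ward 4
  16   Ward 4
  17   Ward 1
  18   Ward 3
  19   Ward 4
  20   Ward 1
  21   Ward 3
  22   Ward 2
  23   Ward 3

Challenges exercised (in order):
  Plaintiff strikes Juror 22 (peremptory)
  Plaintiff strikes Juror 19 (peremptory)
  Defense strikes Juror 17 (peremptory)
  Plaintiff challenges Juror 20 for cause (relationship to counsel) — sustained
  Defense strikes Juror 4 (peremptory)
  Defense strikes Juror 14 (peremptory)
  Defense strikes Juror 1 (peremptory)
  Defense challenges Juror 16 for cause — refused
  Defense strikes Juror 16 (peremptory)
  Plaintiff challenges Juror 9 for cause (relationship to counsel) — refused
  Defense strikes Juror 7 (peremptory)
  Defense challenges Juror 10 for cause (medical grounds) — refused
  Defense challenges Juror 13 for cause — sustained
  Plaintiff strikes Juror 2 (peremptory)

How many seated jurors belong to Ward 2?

3

Removed: #1, #2, #4, #7, #13, #14, #16, #17, #19, #20, #22.
Seated jurors 1–8: #3, #5, #6, #8, #9, #10, #11, #12.
Of those, in Ward 2: #9, #10, #11 → 3.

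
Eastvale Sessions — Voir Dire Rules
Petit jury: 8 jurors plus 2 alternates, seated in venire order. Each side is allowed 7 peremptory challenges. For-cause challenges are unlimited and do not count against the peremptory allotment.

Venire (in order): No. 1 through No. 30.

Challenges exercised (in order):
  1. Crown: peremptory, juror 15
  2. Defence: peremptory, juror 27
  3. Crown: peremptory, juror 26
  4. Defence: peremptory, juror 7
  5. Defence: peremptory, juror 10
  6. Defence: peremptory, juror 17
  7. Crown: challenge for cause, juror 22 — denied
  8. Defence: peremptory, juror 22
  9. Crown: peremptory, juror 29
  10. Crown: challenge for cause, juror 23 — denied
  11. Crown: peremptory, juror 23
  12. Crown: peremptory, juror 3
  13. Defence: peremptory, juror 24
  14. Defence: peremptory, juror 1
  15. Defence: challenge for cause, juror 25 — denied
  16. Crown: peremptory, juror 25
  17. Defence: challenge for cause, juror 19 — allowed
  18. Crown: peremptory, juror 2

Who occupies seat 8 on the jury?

Removed: #1, #2, #3, #7, #10, #15, #17, #19, #22, #23, #24, #25, #26, #27, #29.
Filling seats in venire order through position 8: #4, #5, #6, #8, #9, #11, #12, #13.
So seat 8 is #13.

13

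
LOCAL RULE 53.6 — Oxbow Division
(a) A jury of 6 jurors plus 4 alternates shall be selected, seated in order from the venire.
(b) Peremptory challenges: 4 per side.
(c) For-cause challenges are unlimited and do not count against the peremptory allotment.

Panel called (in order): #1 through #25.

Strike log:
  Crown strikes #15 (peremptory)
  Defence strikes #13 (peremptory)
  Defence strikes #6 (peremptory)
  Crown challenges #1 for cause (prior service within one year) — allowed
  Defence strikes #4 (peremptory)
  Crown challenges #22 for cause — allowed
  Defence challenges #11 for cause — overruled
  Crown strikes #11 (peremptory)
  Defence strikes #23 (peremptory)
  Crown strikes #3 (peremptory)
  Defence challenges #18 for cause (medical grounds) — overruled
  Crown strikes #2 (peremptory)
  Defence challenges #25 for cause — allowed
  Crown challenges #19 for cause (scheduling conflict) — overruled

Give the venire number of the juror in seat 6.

Removed: #1, #2, #3, #4, #6, #11, #13, #15, #22, #23, #25. (#18, #19 stay — for-cause denied.)
Filling seats in venire order through position 6: #5, #7, #8, #9, #10, #12.
So seat 6 is #12.

12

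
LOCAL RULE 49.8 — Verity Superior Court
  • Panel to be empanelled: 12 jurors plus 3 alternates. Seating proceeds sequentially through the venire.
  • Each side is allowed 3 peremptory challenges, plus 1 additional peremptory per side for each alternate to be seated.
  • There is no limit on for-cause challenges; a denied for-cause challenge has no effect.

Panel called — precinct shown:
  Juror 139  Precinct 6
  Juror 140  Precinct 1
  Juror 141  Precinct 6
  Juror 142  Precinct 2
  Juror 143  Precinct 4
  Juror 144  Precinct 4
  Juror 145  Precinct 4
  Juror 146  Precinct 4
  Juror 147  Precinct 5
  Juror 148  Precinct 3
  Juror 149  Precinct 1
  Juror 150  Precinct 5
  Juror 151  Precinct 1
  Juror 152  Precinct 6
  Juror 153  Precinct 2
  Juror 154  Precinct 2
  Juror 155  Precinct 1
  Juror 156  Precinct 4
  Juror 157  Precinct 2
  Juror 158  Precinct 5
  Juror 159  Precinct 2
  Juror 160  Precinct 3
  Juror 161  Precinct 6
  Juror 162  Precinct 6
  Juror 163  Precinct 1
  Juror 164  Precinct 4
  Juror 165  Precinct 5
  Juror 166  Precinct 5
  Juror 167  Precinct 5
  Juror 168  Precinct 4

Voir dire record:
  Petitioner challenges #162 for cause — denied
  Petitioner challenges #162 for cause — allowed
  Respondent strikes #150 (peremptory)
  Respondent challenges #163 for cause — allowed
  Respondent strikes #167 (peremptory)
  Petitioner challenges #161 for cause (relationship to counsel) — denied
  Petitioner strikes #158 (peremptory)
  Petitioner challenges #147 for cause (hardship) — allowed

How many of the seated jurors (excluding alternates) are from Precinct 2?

1

Removed: #147, #150, #158, #162, #163, #167.
Seated jurors 1–12: #139, #140, #141, #142, #143, #144, #145, #146, #148, #149, #151, #152 (alternates #153, #154, #155 not counted).
Of those, in Precinct 2: #142 → 1.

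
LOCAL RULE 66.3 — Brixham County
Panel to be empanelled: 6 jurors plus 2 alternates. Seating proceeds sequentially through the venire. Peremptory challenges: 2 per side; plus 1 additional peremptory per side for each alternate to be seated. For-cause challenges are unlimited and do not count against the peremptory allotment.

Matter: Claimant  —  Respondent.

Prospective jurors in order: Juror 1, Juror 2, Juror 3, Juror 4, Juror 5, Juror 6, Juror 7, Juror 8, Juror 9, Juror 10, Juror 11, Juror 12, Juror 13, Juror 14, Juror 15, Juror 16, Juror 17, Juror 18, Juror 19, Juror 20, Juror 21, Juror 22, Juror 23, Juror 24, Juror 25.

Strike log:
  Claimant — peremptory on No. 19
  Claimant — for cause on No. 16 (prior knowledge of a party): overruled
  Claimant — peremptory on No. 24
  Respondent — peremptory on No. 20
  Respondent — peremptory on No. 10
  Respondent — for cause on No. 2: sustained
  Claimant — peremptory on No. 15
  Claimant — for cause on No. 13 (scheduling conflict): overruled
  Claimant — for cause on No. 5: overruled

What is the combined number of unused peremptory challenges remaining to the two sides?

Claimant allotment: 2 base + 1 × 2 alternates = 4. Respondent allotment: 2 base + 1 × 2 alternates = 4.
Claimant peremptories used: #19, #24, #15 — 3 (for-cause on #16, #13, #5 don't count).
Respondent peremptories used: #20, #10 — 2 (the for-cause on #2 doesn't count).
Remaining: (4 − 3) + (4 − 2) = 3.

3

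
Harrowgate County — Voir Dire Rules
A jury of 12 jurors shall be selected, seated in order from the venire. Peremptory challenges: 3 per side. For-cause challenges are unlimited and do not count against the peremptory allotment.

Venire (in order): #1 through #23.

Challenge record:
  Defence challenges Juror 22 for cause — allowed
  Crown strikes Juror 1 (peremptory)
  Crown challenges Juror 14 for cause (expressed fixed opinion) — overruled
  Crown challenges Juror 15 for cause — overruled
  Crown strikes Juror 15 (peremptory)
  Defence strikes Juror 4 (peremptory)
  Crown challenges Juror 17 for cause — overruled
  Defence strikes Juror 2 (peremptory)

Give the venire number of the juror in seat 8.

Removed: #1, #2, #4, #15, #22. (#14, #17 stay — for-cause denied.)
Seating in order: seats 1–12 → #3, #5, #6, #7, #8, #9, #10, #11, #12, #13, #14, #16.
So seat 8 is #11.

11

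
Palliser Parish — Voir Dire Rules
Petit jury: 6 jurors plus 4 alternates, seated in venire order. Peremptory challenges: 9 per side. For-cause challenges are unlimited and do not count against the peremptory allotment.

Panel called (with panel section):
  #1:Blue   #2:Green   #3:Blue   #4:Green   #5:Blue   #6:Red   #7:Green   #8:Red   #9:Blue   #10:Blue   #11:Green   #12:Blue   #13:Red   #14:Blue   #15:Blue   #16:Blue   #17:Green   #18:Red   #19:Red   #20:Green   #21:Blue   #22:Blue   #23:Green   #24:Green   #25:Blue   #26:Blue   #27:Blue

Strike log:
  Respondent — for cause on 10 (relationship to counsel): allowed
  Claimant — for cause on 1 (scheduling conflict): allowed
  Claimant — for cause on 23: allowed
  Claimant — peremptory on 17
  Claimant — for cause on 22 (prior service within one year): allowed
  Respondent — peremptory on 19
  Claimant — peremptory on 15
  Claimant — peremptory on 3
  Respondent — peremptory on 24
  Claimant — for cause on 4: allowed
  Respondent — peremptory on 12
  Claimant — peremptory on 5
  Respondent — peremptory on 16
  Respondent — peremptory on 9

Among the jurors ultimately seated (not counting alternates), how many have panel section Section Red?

3

Removed: #1, #3, #4, #5, #9, #10, #12, #15, #16, #17, #19, #22, #23, #24.
Seated jurors 1–6: #2, #6, #7, #8, #11, #13 (alternates #14, #18, #20, #21 not counted).
Of those, in Section Red: #6, #8, #13 → 3.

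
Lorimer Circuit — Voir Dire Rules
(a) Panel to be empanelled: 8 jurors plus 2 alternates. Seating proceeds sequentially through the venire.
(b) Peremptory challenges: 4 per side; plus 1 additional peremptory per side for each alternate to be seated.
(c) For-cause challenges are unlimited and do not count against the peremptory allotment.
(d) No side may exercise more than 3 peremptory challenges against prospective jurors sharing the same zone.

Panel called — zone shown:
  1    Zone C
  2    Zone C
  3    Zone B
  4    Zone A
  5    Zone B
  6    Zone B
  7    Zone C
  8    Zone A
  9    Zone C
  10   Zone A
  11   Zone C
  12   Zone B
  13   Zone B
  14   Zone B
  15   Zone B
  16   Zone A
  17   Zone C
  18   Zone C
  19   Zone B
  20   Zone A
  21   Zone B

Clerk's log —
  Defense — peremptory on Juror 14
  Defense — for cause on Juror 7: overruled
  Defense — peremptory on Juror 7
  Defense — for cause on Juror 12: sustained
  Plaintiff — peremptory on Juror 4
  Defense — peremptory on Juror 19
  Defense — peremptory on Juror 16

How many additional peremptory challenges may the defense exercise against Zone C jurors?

Defense peremptories so far: #14, #7, #19, #16 — 4 of 6 used, 2 left overall.
Against Zone C: #7 — 1 used; per-zone cap 3 leaves 2.
Binding limit: min(2, 2) = 2.

2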